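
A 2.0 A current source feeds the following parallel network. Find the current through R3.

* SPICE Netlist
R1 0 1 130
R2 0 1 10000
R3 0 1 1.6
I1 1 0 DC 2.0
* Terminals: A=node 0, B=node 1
All resistors sit directly between nodes 0 and 1, so they are in parallel and share one voltage V; the full source current 2 A splits among them.
1/R_par = 1/130 + 1/10000 + 1/1.6 = 0.6328 S  =>  R_par = 1.58 Ω
V = I × R_par = 2 × 1.58 = 3.161 V
I_R3 = V/R3 = 3.161/1.6 = 1.975 A

Final answer: 1.975 A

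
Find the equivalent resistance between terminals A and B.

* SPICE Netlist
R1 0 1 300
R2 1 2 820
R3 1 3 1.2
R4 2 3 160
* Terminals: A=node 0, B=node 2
Reduce the network between node 0 (A) and node 2 (B) by series/parallel combination:
  Rs1 = R3 + R4 (series, joined only at node 3) = 1.2 + 160 = 161.2 Ω
  Rp1 = R2 ‖ Rs1 (parallel, both between nodes 1 and 2) = 1/(1/820 + 1/161.2) = 134.7 Ω
  Rs2 = R1 + Rp1 (series, joined only at node 1) = 300 + 134.7 = 434.7 Ω
R_eq = 434.7 Ω

Final answer: 434.7 Ω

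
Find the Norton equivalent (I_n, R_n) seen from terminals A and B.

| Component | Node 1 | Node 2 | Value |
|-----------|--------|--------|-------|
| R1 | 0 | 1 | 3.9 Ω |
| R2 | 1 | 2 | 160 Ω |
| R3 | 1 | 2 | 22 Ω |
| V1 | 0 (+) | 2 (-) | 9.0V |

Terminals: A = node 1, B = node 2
Find the Thévenin equivalent first; then I_n = V_th/R_th and R_n = R_th.
Step 1 — V_th is the open-circuit voltage V_A - V_B (nothing connected across the terminals).
Nodal analysis, taking node 2 as the 0 V reference.
Source V1 fixes V_0 = 9 V.
KCL at each unknown node (sum of currents leaving = 0; resistances in Ω):
  Node 1: (V_1 - 9)/3.9 + (V_1 - 0)/160 + (V_1 - 0)/22 = 0
Collecting terms: 0.3081 × V_1 = 2.308  =>  V_1 = 7.49 V
V_th = V_1 - V_2 = 7.49 - 0 = 7.49 V
Step 2 — R_th: zero the source — replace V1 by a short circuit (node 2 merges into node 0) — and find the resistance seen between A (node 1) and B (node 0).
Reduce the network between node 1 (A) and node 0 (B) by series/parallel combination:
  Rp1 = R1 ‖ R2 ‖ R3 (parallel, all between nodes 0 and 1) = 1/(1/3.9 + 1/160 + 1/22) = 3.246 Ω
R_th = 3.246 Ω
I_n = V_th/R_th = 7.49/3.246 = 2.308 A, and R_n = R_th = 3.246 Ω

Final answer: I_n = 2.308 A, R_n = 3.246 Ω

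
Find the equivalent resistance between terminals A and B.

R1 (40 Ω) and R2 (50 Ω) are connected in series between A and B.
Reduce the network between node 0 (A) and node 2 (B) by series/parallel combination:
  Rs1 = R1 + R2 (series, joined only at node 1) = 40 + 50 = 90 Ω
R_eq = 90 Ω

Final answer: 90 Ω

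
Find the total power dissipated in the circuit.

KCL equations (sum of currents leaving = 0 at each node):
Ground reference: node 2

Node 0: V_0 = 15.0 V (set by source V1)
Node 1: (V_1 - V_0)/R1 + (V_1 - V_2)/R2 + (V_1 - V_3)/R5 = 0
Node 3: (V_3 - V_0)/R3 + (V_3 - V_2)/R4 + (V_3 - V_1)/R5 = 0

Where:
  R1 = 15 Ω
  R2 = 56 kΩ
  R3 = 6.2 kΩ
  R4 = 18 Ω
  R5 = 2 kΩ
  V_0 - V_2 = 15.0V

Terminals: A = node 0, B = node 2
Nodal analysis, taking node 2 as the 0 V reference.
Source V1 fixes V_0 = 15 V.
KCL at each unknown node (sum of currents leaving = 0; resistances in Ω):
  Node 1: (V_1 - 15)/15 + (V_1 - 0)/56000 + (V_1 - V_3)/2000 = 0
  Node 3: (V_3 - 15)/6200 + (V_3 - 0)/18 + (V_3 - V_1)/2000 = 0
Collecting terms (coefficients in siemens):
  0.06718·V_1 - 0.0005·V_3 = 1
  0.05622·V_3 - 0.0005·V_1 = 0.002419
Determinant D = (0.06718)(0.05622) - (-0.0005)(-0.0005) = 0.003777
V_1 = [(1)(0.05622) - (-0.0005)(0.002419)]/D = 14.89 V
V_3 = [(0.06718)(0.002419) - (1)(-0.0005)]/D = 0.1754 V
Power in each resistor, P = (ΔV)²/R:
  P_R1 = (15 - 14.89)²/15 = 0.0008712 W
  P_R2 = (14.89 - 0)²/56000 = 0.003957 W
  P_R3 = (15 - 0.1754)²/6200 = 0.03545 W
  P_R4 = (0 - 0.1754)²/18 = 0.00171 W
  P_R5 = (14.89 - 0.1754)²/2000 = 0.1082 W
P_total = P_R1 + P_R2 + P_R3 + P_R4 + P_R5 = 0.1502 W

Final answer: 0.1502 W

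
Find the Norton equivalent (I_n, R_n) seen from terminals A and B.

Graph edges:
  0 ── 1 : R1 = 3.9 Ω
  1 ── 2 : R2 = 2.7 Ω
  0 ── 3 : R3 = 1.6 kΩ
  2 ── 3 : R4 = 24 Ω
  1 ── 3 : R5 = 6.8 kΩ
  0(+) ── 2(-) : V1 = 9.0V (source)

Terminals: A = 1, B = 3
Find the Thévenin equivalent first; then I_n = V_th/R_th and R_n = R_th.
Step 1 — V_th is the open-circuit voltage V_A - V_B (nothing connected across the terminals).
Nodal analysis, taking node 2 as the 0 V reference.
Source V1 fixes V_0 = 9 V.
KCL at each unknown node (sum of currents leaving = 0; resistances in Ω):
  Node 1: (V_1 - 9)/3.9 + (V_1 - 0)/2.7 + (V_1 - V_3)/6800 = 0
  Node 3: (V_3 - 9)/1600 + (V_3 - 0)/24 + (V_3 - V_1)/6800 = 0
Collecting terms (coefficients in siemens):
  0.6269·V_1 - 0.0001471·V_3 = 2.308
  0.04244·V_3 - 0.0001471·V_1 = 0.005625
Determinant D = (0.6269)(0.04244) - (-0.0001471)(-0.0001471) = 0.02661
V_1 = [(2.308)(0.04244) - (-0.0001471)(0.005625)]/D = 3.681 V
V_3 = [(0.6269)(0.005625) - (2.308)(-0.0001471)]/D = 0.1453 V
V_th = V_1 - V_3 = 3.681 - 0.1453 = 3.536 V
Step 2 — R_th: zero the source — replace V1 by a short circuit (node 2 merges into node 0) — and find the resistance seen between A (node 1) and B (node 3).
Reduce the network between node 1 (A) and node 3 (B) by series/parallel combination:
  Rp1 = R1 ‖ R2 (parallel, both between nodes 0 and 1) = 1/(1/3.9 + 1/2.7) = 1.595 Ω
  Rp2 = R3 ‖ R4 (parallel, both between nodes 0 and 3) = 1/(1/1600 + 1/24) = 23.65 Ω
  Rs1 = Rp1 + Rp2 (series, joined only at node 0) = 1.595 + 23.65 = 25.24 Ω
  Rp3 = R5 ‖ Rs1 (parallel, both between nodes 1 and 3) = 1/(1/6800 + 1/25.24) = 25.15 Ω
R_th = 25.15 Ω
I_n = V_th/R_th = 3.536/25.15 = 0.1406 A, and R_n = R_th = 25.15 Ω

Final answer: I_n = 0.1406 A, R_n = 25.15 Ω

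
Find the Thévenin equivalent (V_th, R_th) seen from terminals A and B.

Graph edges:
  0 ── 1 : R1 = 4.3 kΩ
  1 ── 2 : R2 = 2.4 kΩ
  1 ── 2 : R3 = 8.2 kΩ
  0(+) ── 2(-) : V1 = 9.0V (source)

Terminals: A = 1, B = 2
Step 1 — V_th is the open-circuit voltage V_A - V_B (nothing connected across the terminals).
Nodal analysis, taking node 2 as the 0 V reference.
Source V1 fixes V_0 = 9 V.
KCL at each unknown node (sum of currents leaving = 0; resistances in Ω):
  Node 1: (V_1 - 9)/4300 + (V_1 - 0)/2400 + (V_1 - 0)/8200 = 0
Collecting terms: 0.0007712 × V_1 = 0.002093  =>  V_1 = 2.714 V
V_th = V_1 - V_2 = 2.714 - 0 = 2.714 V
Step 2 — R_th: zero the source — replace V1 by a short circuit (node 2 merges into node 0) — and find the resistance seen between A (node 1) and B (node 0).
Reduce the network between node 1 (A) and node 0 (B) by series/parallel combination:
  Rp1 = R1 ‖ R2 ‖ R3 (parallel, all between nodes 0 and 1) = 1/(1/4300 + 1/2400 + 1/8200) = 1297 Ω
R_th = 1.297 kΩ

Final answer: V_th = 2.714 V, R_th = 1.297 kΩ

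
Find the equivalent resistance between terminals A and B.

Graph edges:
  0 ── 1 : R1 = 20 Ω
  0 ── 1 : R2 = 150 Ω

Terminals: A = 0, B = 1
Reduce the network between node 0 (A) and node 1 (B) by series/parallel combination:
  Rp1 = R1 ‖ R2 (parallel, both between nodes 0 and 1) = 1/(1/20 + 1/150) = 17.65 Ω
R_eq = 17.65 Ω

Final answer: 17.65 Ω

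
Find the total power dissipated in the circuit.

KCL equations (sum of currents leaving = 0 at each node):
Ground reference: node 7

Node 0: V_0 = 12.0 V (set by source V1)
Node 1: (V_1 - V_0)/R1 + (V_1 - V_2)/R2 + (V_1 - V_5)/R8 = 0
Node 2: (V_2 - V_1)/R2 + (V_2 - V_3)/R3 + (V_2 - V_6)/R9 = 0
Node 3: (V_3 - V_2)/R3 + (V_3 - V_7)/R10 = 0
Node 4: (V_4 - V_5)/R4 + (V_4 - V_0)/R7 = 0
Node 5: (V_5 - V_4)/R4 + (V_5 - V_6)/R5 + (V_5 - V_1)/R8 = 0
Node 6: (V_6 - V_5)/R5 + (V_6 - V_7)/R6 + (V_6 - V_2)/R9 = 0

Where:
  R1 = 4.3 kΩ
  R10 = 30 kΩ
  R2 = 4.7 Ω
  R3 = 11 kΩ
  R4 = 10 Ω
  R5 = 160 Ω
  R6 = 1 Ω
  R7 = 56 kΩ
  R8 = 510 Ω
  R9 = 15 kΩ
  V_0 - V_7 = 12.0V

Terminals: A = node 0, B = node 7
Nodal analysis, taking node 7 as the 0 V reference.
Source V1 fixes V_0 = 12 V.
KCL at each unknown node (sum of currents leaving = 0; resistances in Ω):
  Node 1: (V_1 - 12)/4300 + (V_1 - V_2)/4.7 + (V_1 - V_5)/510 = 0
  Node 2: (V_2 - V_1)/4.7 + (V_2 - V_3)/11000 + (V_2 - V_6)/15000 = 0
  Node 3: (V_3 - V_2)/11000 + (V_3 - 0)/30000 = 0
  Node 4: (V_4 - V_5)/10 + (V_4 - 12)/56000 = 0
  Node 5: (V_5 - V_4)/10 + (V_5 - V_6)/160 + (V_5 - V_1)/510 = 0
  Node 6: (V_6 - V_5)/160 + (V_6 - 0)/1 + (V_6 - V_2)/15000 = 0
Collecting terms (coefficients in siemens):
  0.215·V_1 - 0.2128·V_2 - 0.001961·V_5 = 0.002791
  0.2129·V_2 - 0.2128·V_1 - 0.00009091·V_3 - 0.00006667·V_6 = 0
  0.0001242·V_3 - 0.00009091·V_2 = 0
  0.1·V_4 - 0.1·V_5 = 0.0002143
  0.1082·V_5 - 0.001961·V_1 - 0.1·V_4 - 0.00625·V_6 = 0
  1.006·V_6 - 0.00006667·V_2 - 0.00625·V_5 = 0
Solving these 6 simultaneous equations (Gaussian elimination) gives:
  V_1 = 1.566 V, V_2 = 1.565 V, V_3 = 1.145 V, V_4 = 0.4033 V
  V_5 = 0.4012 V, V_6 = 0.002595 V
Power in each resistor, P = (ΔV)²/R:
  P_R1 = (12 - 1.566)²/4300 = 0.02532 W
  P_R2 = (1.566 - 1.565)²/4.7 = 0.00000009526 W
  P_R3 = (1.565 - 1.145)²/11000 = 0.00001604 W
  P_R4 = (0.4033 - 0.4012)²/10 = 0.0000004288 W
  P_R5 = (0.4012 - 0.002595)²/160 = 0.000993 W
  P_R6 = (0.002595 - 0)²/1 = 0.000006736 W
  P_R7 = (12 - 0.4033)²/56000 = 0.002402 W
  P_R8 = (1.566 - 0.4012)²/510 = 0.002661 W
  P_R9 = (1.565 - 0.002595)²/15000 = 0.0001628 W
  P_R10 = (1.145 - 0)²/30000 = 0.00004373 W
P_total = P_R1 + P_R2 + P_R3 + P_R4 + P_R5 + P_R6 + P_R7 + P_R8 + P_R9 + P_R10 = 0.0316 W

Final answer: 0.0316 W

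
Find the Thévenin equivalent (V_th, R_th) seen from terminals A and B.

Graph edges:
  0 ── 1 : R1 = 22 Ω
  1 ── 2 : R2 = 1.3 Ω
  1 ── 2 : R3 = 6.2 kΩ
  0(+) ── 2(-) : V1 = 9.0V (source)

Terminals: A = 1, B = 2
Step 1 — V_th is the open-circuit voltage V_A - V_B (nothing connected across the terminals).
Nodal analysis, taking node 2 as the 0 V reference.
Source V1 fixes V_0 = 9 V.
KCL at each unknown node (sum of currents leaving = 0; resistances in Ω):
  Node 1: (V_1 - 9)/22 + (V_1 - 0)/1.3 + (V_1 - 0)/6200 = 0
Collecting terms: 0.8148 × V_1 = 0.4091  =>  V_1 = 0.502 V
V_th = V_1 - V_2 = 0.502 - 0 = 0.502 V
Step 2 — R_th: zero the source — replace V1 by a short circuit (node 2 merges into node 0) — and find the resistance seen between A (node 1) and B (node 0).
Reduce the network between node 1 (A) and node 0 (B) by series/parallel combination:
  Rp1 = R1 ‖ R2 ‖ R3 (parallel, all between nodes 0 and 1) = 1/(1/22 + 1/1.3 + 1/6200) = 1.227 Ω
R_th = 1.227 Ω

Final answer: V_th = 0.502 V, R_th = 1.227 Ω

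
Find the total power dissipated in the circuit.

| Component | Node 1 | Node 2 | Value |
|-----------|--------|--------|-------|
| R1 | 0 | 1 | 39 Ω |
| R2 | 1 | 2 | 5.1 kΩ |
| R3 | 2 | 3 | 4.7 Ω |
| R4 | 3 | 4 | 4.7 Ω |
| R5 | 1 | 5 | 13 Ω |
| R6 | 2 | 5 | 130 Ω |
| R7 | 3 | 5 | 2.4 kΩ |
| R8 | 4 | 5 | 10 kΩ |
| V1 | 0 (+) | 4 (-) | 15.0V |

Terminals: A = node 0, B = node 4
Nodal analysis, taking node 4 as the 0 V reference.
Source V1 fixes V_0 = 15 V.
KCL at each unknown node (sum of currents leaving = 0; resistances in Ω):
  Node 1: (V_1 - 15)/39 + (V_1 - V_2)/5100 + (V_1 - V_5)/13 = 0
  Node 2: (V_2 - V_1)/5100 + (V_2 - V_3)/4.7 + (V_2 - V_5)/130 = 0
  Node 3: (V_3 - V_2)/4.7 + (V_3 - 0)/4.7 + (V_3 - V_5)/2400 = 0
  Node 5: (V_5 - V_1)/13 + (V_5 - V_2)/130 + (V_5 - V_3)/2400 + (V_5 - 0)/10000 = 0
Collecting terms (coefficients in siemens):
  0.1028·V_1 - 0.0001961·V_2 - 0.07692·V_5 = 0.3846
  0.2207·V_2 - 0.0001961·V_1 - 0.2128·V_3 - 0.007692·V_5 = 0
  0.4259·V_3 - 0.2128·V_2 - 0.0004167·V_5 = 0
  0.08513·V_5 - 0.07692·V_1 - 0.007692·V_2 - 0.0004167·V_3 = 0
Solving these 4 simultaneous equations (Gaussian elimination) gives:
  V_1 = 11.73 V, V_2 = 0.7573 V, V_3 = 0.3887 V, V_5 = 10.67 V
Power in each resistor, P = (ΔV)²/R:
  P_R1 = (15 - 11.73)²/39 = 0.2737 W
  P_R2 = (11.73 - 0.7573)²/5100 = 0.02362 W
  P_R3 = (0.7573 - 0.3887)²/4.7 = 0.0289 W
  P_R4 = (0.3887 - 0)²/4.7 = 0.03215 W
  P_R5 = (11.73 - 10.67)²/13 = 0.0866 W
  P_R6 = (0.7573 - 10.67)²/130 = 0.7562 W
  P_R7 = (0.3887 - 10.67)²/2400 = 0.04406 W
  P_R8 = (0 - 10.67)²/10000 = 0.01139 W
P_total = P_R1 + P_R2 + P_R3 + P_R4 + P_R5 + P_R6 + P_R7 + P_R8 = 1.257 W

Final answer: 1.257 W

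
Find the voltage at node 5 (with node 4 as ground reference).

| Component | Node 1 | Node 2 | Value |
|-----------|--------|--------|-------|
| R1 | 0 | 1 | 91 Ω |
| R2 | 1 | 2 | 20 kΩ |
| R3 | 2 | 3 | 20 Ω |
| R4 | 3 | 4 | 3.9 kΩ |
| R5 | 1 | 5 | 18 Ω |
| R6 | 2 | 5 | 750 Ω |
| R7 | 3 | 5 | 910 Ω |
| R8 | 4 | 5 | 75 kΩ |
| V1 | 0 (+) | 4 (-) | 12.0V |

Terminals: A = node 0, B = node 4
Nodal analysis, taking node 4 as the 0 V reference.
Source V1 fixes V_0 = 12 V.
KCL at each unknown node (sum of currents leaving = 0; resistances in Ω):
  Node 1: (V_1 - 12)/91 + (V_1 - V_2)/20000 + (V_1 - V_5)/18 = 0
  Node 2: (V_2 - V_1)/20000 + (V_2 - V_3)/20 + (V_2 - V_5)/750 = 0
  Node 3: (V_3 - V_2)/20 + (V_3 - 0)/3900 + (V_3 - V_5)/910 = 0
  Node 5: (V_5 - V_1)/18 + (V_5 - V_2)/750 + (V_5 - V_3)/910 + (V_5 - 0)/75000 = 0
Collecting terms (coefficients in siemens):
  0.06659·V_1 - 0.00005·V_2 - 0.05556·V_5 = 0.1319
  0.05138·V_2 - 0.00005·V_1 - 0.05·V_3 - 0.001333·V_5 = 0
  0.05136·V_3 - 0.05·V_2 - 0.001099·V_5 = 0
  0.058·V_5 - 0.05556·V_1 - 0.001333·V_2 - 0.001099·V_3 = 0
Solving these 4 simultaneous equations (Gaussian elimination) gives:
  V_1 = 11.74 V, V_2 = 10.61 V, V_3 = 10.58 V, V_5 = 11.69 V
The requested potential is V_5 = 11.69 V.

Final answer: V_5 = 11.69 V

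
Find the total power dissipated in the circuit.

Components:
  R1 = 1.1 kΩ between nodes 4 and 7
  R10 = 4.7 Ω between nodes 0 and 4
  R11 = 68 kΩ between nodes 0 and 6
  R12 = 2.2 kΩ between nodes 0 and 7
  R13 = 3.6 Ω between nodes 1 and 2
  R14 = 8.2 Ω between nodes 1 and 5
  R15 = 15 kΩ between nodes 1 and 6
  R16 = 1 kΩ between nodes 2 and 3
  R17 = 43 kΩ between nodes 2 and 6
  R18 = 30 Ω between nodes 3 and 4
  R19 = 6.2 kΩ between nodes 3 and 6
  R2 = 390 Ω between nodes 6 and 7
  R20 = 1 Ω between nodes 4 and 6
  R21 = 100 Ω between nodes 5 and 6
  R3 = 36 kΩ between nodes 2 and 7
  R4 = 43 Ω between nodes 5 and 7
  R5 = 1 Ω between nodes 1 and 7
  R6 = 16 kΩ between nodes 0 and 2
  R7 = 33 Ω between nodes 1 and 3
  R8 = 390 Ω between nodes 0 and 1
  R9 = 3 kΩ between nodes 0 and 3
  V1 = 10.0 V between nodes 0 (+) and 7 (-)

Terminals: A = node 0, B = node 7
Nodal analysis, taking node 7 as the 0 V reference.
Source V1 fixes V_0 = 10 V.
KCL at each unknown node (sum of currents leaving = 0; resistances in Ω):
  Node 1: (V_1 - 0)/1 + (V_1 - V_3)/33 + (V_1 - 10)/390 + (V_1 - V_2)/3.6 + (V_1 - V_5)/8.2 + (V_1 - V_6)/15000 = 0
  Node 2: (V_2 - 0)/36000 + (V_2 - 10)/16000 + (V_2 - V_1)/3.6 + (V_2 - V_3)/1000 + (V_2 - V_6)/43000 = 0
  Node 3: (V_3 - V_1)/33 + (V_3 - 10)/3000 + (V_3 - V_2)/1000 + (V_3 - V_4)/30 + (V_3 - V_6)/6200 = 0
  Node 4: (V_4 - 0)/1100 + (V_4 - 10)/4.7 + (V_4 - V_3)/30 + (V_4 - V_6)/1 = 0
  Node 5: (V_5 - 0)/43 + (V_5 - V_1)/8.2 + (V_5 - V_6)/100 = 0
  Node 6: (V_6 - 0)/390 + (V_6 - 10)/68000 + (V_6 - V_1)/15000 + (V_6 - V_2)/43000 + (V_6 - V_3)/6200 + (V_6 - V_4)/1 + (V_6 - V_5)/100 = 0
Collecting terms (coefficients in siemens):
  1.433·V_1 - 0.2778·V_2 - 0.0303·V_3 - 0.122·V_5 - 0.00006667·V_6 = 0.02564
  0.2789·V_2 - 0.2778·V_1 - 0.001·V_3 - 0.00002326·V_6 = 0.000625
  0.06513·V_3 - 0.0303·V_1 - 0.001·V_2 - 0.03333·V_4 - 0.0001613·V_6 = 0.003333
  1.247·V_4 - 0.03333·V_3 - 1·V_6 = 2.128
  0.1552·V_5 - 0.122·V_1 - 0.01·V_6 = 0
  1.013·V_6 - 0.00006667·V_1 - 0.00002326·V_2 - 0.0001613·V_3 - 1·V_4 - 0.01·V_5 = 0.0001471
Solving these 6 simultaneous equations (Gaussian elimination) gives:
  V_1 = 0.229 V, V_2 = 0.2479 V, V_3 = 4.702 V, V_4 = 8.829 V
  V_5 = 0.7421 V, V_6 = 8.725 V
Power in each resistor, P = (ΔV)²/R:
  P_R1 = (8.829 - 0)²/1100 = 0.07086 W
  P_R2 = (8.725 - 0)²/390 = 0.1952 W
  P_R3 = (0.2479 - 0)²/36000 = 0.000001707 W
  P_R4 = (0.7421 - 0)²/43 = 0.01281 W
  P_R5 = (0.229 - 0)²/1 = 0.05243 W
  P_R6 = (10 - 0.2479)²/16000 = 0.005944 W
  P_R7 = (0.229 - 4.702)²/33 = 0.6062 W
  P_R8 = (10 - 0.229)²/390 = 0.2448 W
  P_R9 = (10 - 4.702)²/3000 = 0.009358 W
  P_R10 = (10 - 8.829)²/4.7 = 0.2919 W
  P_R11 = (10 - 8.725)²/68000 = 0.0000239 W
  P_R12 = (10 - 0)²/2200 = 0.04545 W
  P_R13 = (0.229 - 0.2479)²/3.6 = 0.00009936 W
  P_R14 = (0.229 - 0.7421)²/8.2 = 0.03211 W
  P_R15 = (0.229 - 8.725)²/15000 = 0.004812 W
  P_R16 = (0.2479 - 4.702)²/1000 = 0.01984 W
  P_R17 = (0.2479 - 8.725)²/43000 = 0.001671 W
  P_R18 = (4.702 - 8.829)²/30 = 0.5678 W
  P_R19 = (4.702 - 8.725)²/6200 = 0.002611 W
  P_R20 = (8.829 - 8.725)²/1 = 0.01073 W
  P_R21 = (0.7421 - 8.725)²/100 = 0.6373 W
P_total = P_R1 + P_R2 + P_R3 + P_R4 + P_R5 + P_R6 + P_R7 + P_R8 + P_R9 + P_R10 + P_R11 + P_R12 + P_R13 + P_R14 + P_R15 + P_R16 + P_R17 + P_R18 + P_R19 + P_R20 + P_R21 = 2.812 W

Final answer: 2.812 W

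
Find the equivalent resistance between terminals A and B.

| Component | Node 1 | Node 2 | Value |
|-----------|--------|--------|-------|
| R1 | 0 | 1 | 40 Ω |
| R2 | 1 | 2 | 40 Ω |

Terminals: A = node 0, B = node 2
Reduce the network between node 0 (A) and node 2 (B) by series/parallel combination:
  Rs1 = R1 + R2 (series, joined only at node 1) = 40 + 40 = 80 Ω
R_eq = 80 Ω

Final answer: 80 Ω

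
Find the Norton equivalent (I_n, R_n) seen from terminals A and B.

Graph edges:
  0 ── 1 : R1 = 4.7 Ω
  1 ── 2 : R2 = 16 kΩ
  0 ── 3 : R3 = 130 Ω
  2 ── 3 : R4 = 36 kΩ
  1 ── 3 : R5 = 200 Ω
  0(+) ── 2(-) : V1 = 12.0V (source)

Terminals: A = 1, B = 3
Find the Thévenin equivalent first; then I_n = V_th/R_th and R_n = R_th.
Step 1 — V_th is the open-circuit voltage V_A - V_B (nothing connected across the terminals).
Nodal analysis, taking node 2 as the 0 V reference.
Source V1 fixes V_0 = 12 V.
KCL at each unknown node (sum of currents leaving = 0; resistances in Ω):
  Node 1: (V_1 - 12)/4.7 + (V_1 - 0)/16000 + (V_1 - V_3)/200 = 0
  Node 3: (V_3 - 12)/130 + (V_3 - 0)/36000 + (V_3 - V_1)/200 = 0
Collecting terms (coefficients in siemens):
  0.2178·V_1 - 0.005·V_3 = 2.553
  0.01272·V_3 - 0.005·V_1 = 0.09231
Determinant D = (0.2178)(0.01272) - (-0.005)(-0.005) = 0.002746
V_1 = [(2.553)(0.01272) - (-0.005)(0.09231)]/D = 12 V
V_3 = [(0.2178)(0.09231) - (2.553)(-0.005)]/D = 11.97 V
V_th = V_1 - V_3 = 12 - 11.97 = 0.02373 V
Step 2 — R_th: zero the source — replace V1 by a short circuit (node 2 merges into node 0) — and find the resistance seen between A (node 1) and B (node 3).
Reduce the network between node 1 (A) and node 3 (B) by series/parallel combination:
  Rp1 = R1 ‖ R2 (parallel, both between nodes 0 and 1) = 1/(1/4.7 + 1/16000) = 4.699 Ω
  Rp2 = R3 ‖ R4 (parallel, both between nodes 0 and 3) = 1/(1/130 + 1/36000) = 129.5 Ω
  Rs1 = Rp1 + Rp2 (series, joined only at node 0) = 4.699 + 129.5 = 134.2 Ω
  Rp3 = R5 ‖ Rs1 (parallel, both between nodes 1 and 3) = 1/(1/200 + 1/134.2) = 80.32 Ω
R_th = 80.32 Ω
I_n = V_th/R_th = 0.02373/80.32 = 0.0002954 A, and R_n = R_th = 80.32 Ω

Final answer: I_n = 0.0002954 A, R_n = 80.32 Ω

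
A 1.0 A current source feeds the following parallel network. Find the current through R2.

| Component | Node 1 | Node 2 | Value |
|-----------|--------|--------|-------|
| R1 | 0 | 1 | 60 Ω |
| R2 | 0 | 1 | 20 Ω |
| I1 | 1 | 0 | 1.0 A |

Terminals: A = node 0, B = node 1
All resistors sit directly between nodes 0 and 1, so they are in parallel and share one voltage V; the full source current 1 A splits among them.
1/R_par = 1/60 + 1/20 = 0.06667 S  =>  R_par = 15 Ω
V = I × R_par = 1 × 15 = 15 V
I_R2 = V/R2 = 15/20 = 0.75 A

Final answer: 0.75 A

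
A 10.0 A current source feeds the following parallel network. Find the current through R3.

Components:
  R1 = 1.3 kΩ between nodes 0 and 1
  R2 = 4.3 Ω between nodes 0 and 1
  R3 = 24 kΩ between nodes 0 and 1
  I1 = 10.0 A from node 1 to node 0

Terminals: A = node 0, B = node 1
All resistors sit directly between nodes 0 and 1, so they are in parallel and share one voltage V; the full source current 10 A splits among them.
1/R_par = 1/1300 + 1/4.3 + 1/24000 = 0.2334 S  =>  R_par = 4.285 Ω
V = I × R_par = 10 × 4.285 = 42.85 V
I_R3 = V/R3 = 42.85/24000 = 0.001785 A

Final answer: 0.001785 A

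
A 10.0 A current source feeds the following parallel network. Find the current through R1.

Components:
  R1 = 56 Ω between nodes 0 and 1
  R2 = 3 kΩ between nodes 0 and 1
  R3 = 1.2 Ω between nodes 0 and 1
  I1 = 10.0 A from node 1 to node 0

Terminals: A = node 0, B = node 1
All resistors sit directly between nodes 0 and 1, so they are in parallel and share one voltage V; the full source current 10 A splits among them.
1/R_par = 1/56 + 1/3000 + 1/1.2 = 0.8515 S  =>  R_par = 1.174 Ω
V = I × R_par = 10 × 1.174 = 11.74 V
I_R1 = V/R1 = 11.74/56 = 0.2097 A

Final answer: 0.2097 A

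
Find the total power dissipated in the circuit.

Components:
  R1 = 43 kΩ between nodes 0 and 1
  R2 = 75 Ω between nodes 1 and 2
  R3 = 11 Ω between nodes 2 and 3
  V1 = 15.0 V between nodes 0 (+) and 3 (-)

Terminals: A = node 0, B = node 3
Nodal analysis, taking node 3 as the 0 V reference.
Source V1 fixes V_0 = 15 V.
KCL at each unknown node (sum of currents leaving = 0; resistances in Ω):
  Node 1: (V_1 - 15)/43000 + (V_1 - V_2)/75 = 0
  Node 2: (V_2 - V_1)/75 + (V_2 - 0)/11 = 0
Collecting terms (coefficients in siemens):
  0.01336·V_1 - 0.01333·V_2 = 0.0003488
  0.1042·V_2 - 0.01333·V_1 = 0
Determinant D = (0.01336)(0.1042) - (-0.01333)(-0.01333) = 0.001215
V_1 = [(0.0003488)(0.1042) - (-0.01333)(0)]/D = 0.02994 V
V_2 = [(0.01336)(0) - (0.0003488)(-0.01333)]/D = 0.00383 V
Power in each resistor, P = (ΔV)²/R:
  P_R1 = (15 - 0.02994)²/43000 = 0.005212 W
  P_R2 = (0.02994 - 0.00383)²/75 = 0.00000909 W
  P_R3 = (0.00383 - 0)²/11 = 0.000001333 W
P_total = P_R1 + P_R2 + P_R3 = 0.005222 W

Final answer: 0.005222 W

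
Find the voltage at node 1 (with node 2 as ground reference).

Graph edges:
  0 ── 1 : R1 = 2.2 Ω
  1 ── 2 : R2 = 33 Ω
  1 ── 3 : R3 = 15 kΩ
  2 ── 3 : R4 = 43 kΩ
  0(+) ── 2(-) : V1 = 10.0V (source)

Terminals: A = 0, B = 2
Nodal analysis, taking node 2 as the 0 V reference.
Source V1 fixes V_0 = 10 V.
KCL at each unknown node (sum of currents leaving = 0; resistances in Ω):
  Node 1: (V_1 - 10)/2.2 + (V_1 - 0)/33 + (V_1 - V_3)/15000 = 0
  Node 3: (V_3 - V_1)/15000 + (V_3 - 0)/43000 = 0
Collecting terms (coefficients in siemens):
  0.4849·V_1 - 0.00006667·V_3 = 4.545
  0.00008992·V_3 - 0.00006667·V_1 = 0
Determinant D = (0.4849)(0.00008992) - (-0.00006667)(-0.00006667) = 0.0000436
V_1 = [(4.545)(0.00008992) - (-0.00006667)(0)]/D = 9.375 V
V_3 = [(0.4849)(0) - (4.545)(-0.00006667)]/D = 6.95 V
The requested potential is V_1 = 9.375 V.

Final answer: V_1 = 9.375 V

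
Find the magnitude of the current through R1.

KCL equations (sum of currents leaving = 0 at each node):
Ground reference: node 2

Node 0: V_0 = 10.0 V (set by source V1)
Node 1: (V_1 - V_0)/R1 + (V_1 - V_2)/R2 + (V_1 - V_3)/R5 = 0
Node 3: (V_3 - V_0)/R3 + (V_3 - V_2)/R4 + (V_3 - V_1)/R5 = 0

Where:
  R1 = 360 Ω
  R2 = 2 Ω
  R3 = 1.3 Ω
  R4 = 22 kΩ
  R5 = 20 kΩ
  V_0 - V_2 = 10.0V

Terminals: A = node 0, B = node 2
Nodal analysis, taking node 2 as the 0 V reference.
Source V1 fixes V_0 = 10 V.
KCL at each unknown node (sum of currents leaving = 0; resistances in Ω):
  Node 1: (V_1 - 10)/360 + (V_1 - 0)/2 + (V_1 - V_3)/20000 = 0
  Node 3: (V_3 - 10)/1.3 + (V_3 - 0)/22000 + (V_3 - V_1)/20000 = 0
Collecting terms (coefficients in siemens):
  0.5028·V_1 - 0.00005·V_3 = 0.02778
  0.7693·V_3 - 0.00005·V_1 = 7.692
Determinant D = (0.5028)(0.7693) - (-0.00005)(-0.00005) = 0.3868
V_1 = [(0.02778)(0.7693) - (-0.00005)(7.692)]/D = 0.05624 V
V_3 = [(0.5028)(7.692) - (0.02778)(-0.00005)]/D = 9.999 V
I_R1 = (V_0 - V_1)/R1 = (10 - 0.05624)/360 = 0.02762 A
|I_R1| = 0.02762 A

Final answer: |I_R1| = 0.02762 A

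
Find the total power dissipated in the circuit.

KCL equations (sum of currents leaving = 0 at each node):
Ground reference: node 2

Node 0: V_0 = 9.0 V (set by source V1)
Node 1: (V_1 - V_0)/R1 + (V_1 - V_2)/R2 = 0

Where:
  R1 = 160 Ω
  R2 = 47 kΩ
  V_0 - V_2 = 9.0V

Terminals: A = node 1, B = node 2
Nodal analysis, taking node 2 as the 0 V reference.
Source V1 fixes V_0 = 9 V.
KCL at each unknown node (sum of currents leaving = 0; resistances in Ω):
  Node 1: (V_1 - 9)/160 + (V_1 - 0)/47000 = 0
Collecting terms: 0.006271 × V_1 = 0.05625  =>  V_1 = 8.969 V
Power in each resistor, P = (ΔV)²/R:
  P_R1 = (9 - 8.969)²/160 = 0.000005827 W
  P_R2 = (8.969 - 0)²/47000 = 0.001712 W
P_total = P_R1 + P_R2 = 0.001718 W

Final answer: 0.001718 W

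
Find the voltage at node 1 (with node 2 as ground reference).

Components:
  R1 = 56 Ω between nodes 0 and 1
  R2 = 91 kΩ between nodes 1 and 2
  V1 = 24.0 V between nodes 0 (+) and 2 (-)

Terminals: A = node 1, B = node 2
Nodal analysis, taking node 2 as the 0 V reference.
Source V1 fixes V_0 = 24 V.
KCL at each unknown node (sum of currents leaving = 0; resistances in Ω):
  Node 1: (V_1 - 24)/56 + (V_1 - 0)/91000 = 0
Collecting terms: 0.01787 × V_1 = 0.4286  =>  V_1 = 23.99 V
The requested potential is V_1 = 23.99 V.

Final answer: V_1 = 23.99 V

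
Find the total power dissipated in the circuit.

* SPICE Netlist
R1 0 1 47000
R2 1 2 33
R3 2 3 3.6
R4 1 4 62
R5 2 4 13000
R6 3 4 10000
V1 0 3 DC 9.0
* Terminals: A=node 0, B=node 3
Nodal analysis, taking node 3 as the 0 V reference.
Source V1 fixes V_0 = 9 V.
KCL at each unknown node (sum of currents leaving = 0; resistances in Ω):
  Node 1: (V_1 - 9)/47000 + (V_1 - V_2)/33 + (V_1 - V_4)/62 = 0
  Node 2: (V_2 - V_1)/33 + (V_2 - 0)/3.6 + (V_2 - V_4)/13000 = 0
  Node 4: (V_4 - V_1)/62 + (V_4 - V_2)/13000 + (V_4 - 0)/10000 = 0
Collecting terms (coefficients in siemens):
  0.04645·V_1 - 0.0303·V_2 - 0.01613·V_4 = 0.0001915
  0.3082·V_2 - 0.0303·V_1 - 0.00007692·V_4 = 0
  0.01631·V_4 - 0.01613·V_1 - 0.00007692·V_2 = 0
Solving these 3 simultaneous equations (Gaussian elimination) gives:
  V_1 = 0.006962 V, V_2 = 0.0006863 V, V_4 = 0.00689 V
Power in each resistor, P = (ΔV)²/R:
  P_R1 = (9 - 0.006962)²/47000 = 0.001721 W
  P_R2 = (0.006962 - 0.0006863)²/33 = 0.000001193 W
  P_R3 = (0.0006863 - 0)²/3.6 = 0.0000001309 W
  P_R4 = (0.006962 - 0.00689)²/62 = 0.00000000008432 W
  P_R5 = (0.0006863 - 0.00689)²/13000 = 0.00000000296 W
  P_R6 = (0 - 0.00689)²/10000 = 0.000000004747 W
P_total = P_R1 + P_R2 + P_R3 + P_R4 + P_R5 + P_R6 = 0.001722 W

Final answer: 0.001722 W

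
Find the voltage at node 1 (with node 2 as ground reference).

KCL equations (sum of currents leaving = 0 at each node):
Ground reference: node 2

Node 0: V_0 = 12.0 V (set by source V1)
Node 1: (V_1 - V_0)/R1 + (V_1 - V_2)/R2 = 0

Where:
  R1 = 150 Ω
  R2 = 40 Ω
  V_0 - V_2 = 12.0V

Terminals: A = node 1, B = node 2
Nodal analysis, taking node 2 as the 0 V reference.
Source V1 fixes V_0 = 12 V.
KCL at each unknown node (sum of currents leaving = 0; resistances in Ω):
  Node 1: (V_1 - 12)/150 + (V_1 - 0)/40 = 0
Collecting terms: 0.03167 × V_1 = 0.08  =>  V_1 = 2.526 V
The requested potential is V_1 = 2.526 V.

Final answer: V_1 = 2.526 V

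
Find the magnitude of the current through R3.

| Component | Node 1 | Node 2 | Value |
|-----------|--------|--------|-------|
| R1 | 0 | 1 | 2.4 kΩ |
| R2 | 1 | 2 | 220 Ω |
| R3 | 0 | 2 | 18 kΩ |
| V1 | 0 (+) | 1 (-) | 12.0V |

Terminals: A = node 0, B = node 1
Nodal analysis, taking node 1 as the 0 V reference.
Source V1 fixes V_0 = 12 V.
KCL at each unknown node (sum of currents leaving = 0; resistances in Ω):
  Node 2: (V_2 - 0)/220 + (V_2 - 12)/18000 = 0
Collecting terms: 0.004601 × V_2 = 0.0006667  =>  V_2 = 0.1449 V
I_R3 = (V_0 - V_2)/R3 = (12 - 0.1449)/18000 = 0.0006586 A
|I_R3| = 0.0006586 A

Final answer: |I_R3| = 0.0006586 A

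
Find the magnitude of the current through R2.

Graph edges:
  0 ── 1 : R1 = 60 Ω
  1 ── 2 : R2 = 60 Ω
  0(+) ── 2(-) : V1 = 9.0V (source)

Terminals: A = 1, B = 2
Nodal analysis, taking node 2 as the 0 V reference.
Source V1 fixes V_0 = 9 V.
KCL at each unknown node (sum of currents leaving = 0; resistances in Ω):
  Node 1: (V_1 - 9)/60 + (V_1 - 0)/60 = 0
Collecting terms: 0.03333 × V_1 = 0.15  =>  V_1 = 4.5 V
I_R2 = (V_1 - V_2)/R2 = (4.5 - 0)/60 = 0.075 A
|I_R2| = 0.075 A

Final answer: |I_R2| = 0.075 A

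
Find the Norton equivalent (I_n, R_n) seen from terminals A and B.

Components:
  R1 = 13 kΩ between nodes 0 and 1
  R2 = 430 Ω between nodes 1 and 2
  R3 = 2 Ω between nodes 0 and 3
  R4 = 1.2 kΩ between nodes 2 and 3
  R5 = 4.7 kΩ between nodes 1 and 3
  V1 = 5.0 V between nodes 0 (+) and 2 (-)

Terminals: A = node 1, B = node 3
Find the Thévenin equivalent first; then I_n = V_th/R_th and R_n = R_th.
Step 1 — V_th is the open-circuit voltage V_A - V_B (nothing connected across the terminals).
Nodal analysis, taking node 2 as the 0 V reference.
Source V1 fixes V_0 = 5 V.
KCL at each unknown node (sum of currents leaving = 0; resistances in Ω):
  Node 1: (V_1 - 5)/13000 + (V_1 - 0)/430 + (V_1 - V_3)/4700 = 0
  Node 3: (V_3 - 5)/2 + (V_3 - 0)/1200 + (V_3 - V_1)/4700 = 0
Collecting terms (coefficients in siemens):
  0.002615·V_1 - 0.0002128·V_3 = 0.0003846
  0.501·V_3 - 0.0002128·V_1 = 2.5
Determinant D = (0.002615)(0.501) - (-0.0002128)(-0.0002128) = 0.00131
V_1 = [(0.0003846)(0.501) - (-0.0002128)(2.5)]/D = 0.553 V
V_3 = [(0.002615)(2.5) - (0.0003846)(-0.0002128)]/D = 4.99 V
V_th = V_1 - V_3 = 0.553 - 4.99 = -4.437 V
Step 2 — R_th: zero the source — replace V1 by a short circuit (node 2 merges into node 0) — and find the resistance seen between A (node 1) and B (node 3).
Reduce the network between node 1 (A) and node 3 (B) by series/parallel combination:
  Rp1 = R1 ‖ R2 (parallel, both between nodes 0 and 1) = 1/(1/13000 + 1/430) = 416.2 Ω
  Rp2 = R3 ‖ R4 (parallel, both between nodes 0 and 3) = 1/(1/2 + 1/1200) = 1.997 Ω
  Rs1 = Rp1 + Rp2 (series, joined only at node 0) = 416.2 + 1.997 = 418.2 Ω
  Rp3 = R5 ‖ Rs1 (parallel, both between nodes 1 and 3) = 1/(1/4700 + 1/418.2) = 384.1 Ω
R_th = 384.1 Ω
I_n = V_th/R_th = -4.437/384.1 = -0.01155 A, and R_n = R_th = 384.1 Ω

Final answer: I_n = -0.01155 A, R_n = 384.1 Ω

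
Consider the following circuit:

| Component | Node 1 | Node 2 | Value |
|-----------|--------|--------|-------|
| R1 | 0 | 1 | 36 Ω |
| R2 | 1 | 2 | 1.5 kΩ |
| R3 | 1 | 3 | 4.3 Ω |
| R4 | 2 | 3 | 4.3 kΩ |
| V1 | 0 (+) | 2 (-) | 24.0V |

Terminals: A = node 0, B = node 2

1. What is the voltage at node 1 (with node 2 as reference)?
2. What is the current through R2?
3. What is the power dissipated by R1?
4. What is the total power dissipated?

Nodal analysis, taking node 2 as the 0 V reference.
Source V1 fixes V_0 = 24 V.
KCL at each unknown node (sum of currents leaving = 0; resistances in Ω):
  Node 1: (V_1 - 24)/36 + (V_1 - 0)/1500 + (V_1 - V_3)/4.3 = 0
  Node 3: (V_3 - V_1)/4.3 + (V_3 - 0)/4300 = 0
Collecting terms (coefficients in siemens):
  0.261·V_1 - 0.2326·V_3 = 0.6667
  0.2328·V_3 - 0.2326·V_1 = 0
Determinant D = (0.261)(0.2328) - (-0.2326)(-0.2326) = 0.006676
V_1 = [(0.6667)(0.2328) - (-0.2326)(0)]/D = 23.25 V
V_3 = [(0.261)(0) - (0.6667)(-0.2326)]/D = 23.22 V
Part 1:
  Read off the nodal solution: V_1 = 23.25 V
Part 2:
  I_R2 = (V_1 - V_2)/R2 = (23.25 - 0)/1500 = 0.0155 A
  Magnitude: I_R2 = 0.0155 A
Part 3:
  I_R1 = (V_0 - V_1)/R1 = (24 - 23.25)/36 = 0.0209 A
  P_R1 = I_R1² × R1 = (0.0209)² × 36 = 0.01572 W
Part 4:
  Power in each resistor, P = (ΔV)²/R:
    P_R1 = (24 - 23.25)²/36 = 0.01572 W
    P_R2 = (23.25 - 0)²/1500 = 0.3603 W
    P_R3 = (23.25 - 23.22)²/4.3 = 0.0001254 W
    P_R4 = (0 - 23.22)²/4300 = 0.1254 W
  P_total = P_R1 + P_R2 + P_R3 + P_R4 = 0.5016 W

Final answers:
1. V_1 = 23.25 V
2. I_R2 = 0.0155 A
3. P_R1 = 0.01572 W
4. P_total = 0.5016 W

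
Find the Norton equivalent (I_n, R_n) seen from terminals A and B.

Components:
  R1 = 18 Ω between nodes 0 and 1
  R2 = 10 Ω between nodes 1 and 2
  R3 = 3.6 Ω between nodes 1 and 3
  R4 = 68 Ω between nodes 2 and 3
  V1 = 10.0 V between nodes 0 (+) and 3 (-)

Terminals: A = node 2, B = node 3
Find the Thévenin equivalent first; then I_n = V_th/R_th and R_n = R_th.
Step 1 — V_th is the open-circuit voltage V_A - V_B (nothing connected across the terminals).
Nodal analysis, taking node 3 as the 0 V reference.
Source V1 fixes V_0 = 10 V.
KCL at each unknown node (sum of currents leaving = 0; resistances in Ω):
  Node 1: (V_1 - 10)/18 + (V_1 - V_2)/10 + (V_1 - 0)/3.6 = 0
  Node 2: (V_2 - V_1)/10 + (V_2 - 0)/68 = 0
Collecting terms (coefficients in siemens):
  0.4333·V_1 - 0.1·V_2 = 0.5556
  0.1147·V_2 - 0.1·V_1 = 0
Determinant D = (0.4333)(0.1147) - (-0.1)(-0.1) = 0.03971
V_1 = [(0.5556)(0.1147) - (-0.1)(0)]/D = 1.605 V
V_2 = [(0.4333)(0) - (0.5556)(-0.1)]/D = 1.399 V
V_th = V_2 - V_3 = 1.399 - 0 = 1.399 V
Step 2 — R_th: zero the source — replace V1 by a short circuit (node 3 merges into node 0) — and find the resistance seen between A (node 2) and B (node 0).
Reduce the network between node 2 (A) and node 0 (B) by series/parallel combination:
  Rp1 = R1 ‖ R3 (parallel, both between nodes 0 and 1) = 1/(1/18 + 1/3.6) = 3 Ω
  Rs1 = R2 + Rp1 (series, joined only at node 1) = 10 + 3 = 13 Ω
  Rp2 = R4 ‖ Rs1 (parallel, both between nodes 0 and 2) = 1/(1/68 + 1/13) = 10.91 Ω
R_th = 10.91 Ω
I_n = V_th/R_th = 1.399/10.91 = 0.1282 A, and R_n = R_th = 10.91 Ω

Final answer: I_n = 0.1282 A, R_n = 10.91 Ω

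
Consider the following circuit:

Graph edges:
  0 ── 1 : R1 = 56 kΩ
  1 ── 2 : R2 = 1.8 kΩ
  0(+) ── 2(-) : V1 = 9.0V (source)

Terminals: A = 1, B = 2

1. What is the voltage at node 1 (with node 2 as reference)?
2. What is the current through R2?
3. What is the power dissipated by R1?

Nodal analysis, taking node 2 as the 0 V reference.
Source V1 fixes V_0 = 9 V.
KCL at each unknown node (sum of currents leaving = 0; resistances in Ω):
  Node 1: (V_1 - 9)/56000 + (V_1 - 0)/1800 = 0
Collecting terms: 0.0005734 × V_1 = 0.0001607  =>  V_1 = 0.2803 V
Part 1:
  Read off the nodal solution: V_1 = 0.2803 V
Part 2:
  I_R2 = (V_1 - V_2)/R2 = (0.2803 - 0)/1800 = 0.0001557 A
  Magnitude: I_R2 = 0.0001557 A
Part 3:
  I_R1 = (V_0 - V_1)/R1 = (9 - 0.2803)/56000 = 0.0001557 A
  P_R1 = I_R1² × R1 = (0.0001557)² × 56000 = 0.001358 W

Final answers:
1. V_1 = 0.2803 V
2. I_R2 = 0.0001557 A
3. P_R1 = 0.001358 W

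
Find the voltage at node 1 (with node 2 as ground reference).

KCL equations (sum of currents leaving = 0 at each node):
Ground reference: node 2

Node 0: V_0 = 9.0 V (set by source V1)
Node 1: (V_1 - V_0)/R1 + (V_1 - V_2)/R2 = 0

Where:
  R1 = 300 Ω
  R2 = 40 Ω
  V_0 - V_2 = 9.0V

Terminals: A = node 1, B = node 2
Nodal analysis, taking node 2 as the 0 V reference.
Source V1 fixes V_0 = 9 V.
KCL at each unknown node (sum of currents leaving = 0; resistances in Ω):
  Node 1: (V_1 - 9)/300 + (V_1 - 0)/40 = 0
Collecting terms: 0.02833 × V_1 = 0.03  =>  V_1 = 1.059 V
The requested potential is V_1 = 1.059 V.

Final answer: V_1 = 1.059 V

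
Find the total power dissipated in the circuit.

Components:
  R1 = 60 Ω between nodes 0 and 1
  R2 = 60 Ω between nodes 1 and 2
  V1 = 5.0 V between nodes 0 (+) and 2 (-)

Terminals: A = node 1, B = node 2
Nodal analysis, taking node 2 as the 0 V reference.
Source V1 fixes V_0 = 5 V.
KCL at each unknown node (sum of currents leaving = 0; resistances in Ω):
  Node 1: (V_1 - 5)/60 + (V_1 - 0)/60 = 0
Collecting terms: 0.03333 × V_1 = 0.08333  =>  V_1 = 2.5 V
Power in each resistor, P = (ΔV)²/R:
  P_R1 = (5 - 2.5)²/60 = 0.1042 W
  P_R2 = (2.5 - 0)²/60 = 0.1042 W
P_total = P_R1 + P_R2 = 0.2083 W

Final answer: 0.2083 W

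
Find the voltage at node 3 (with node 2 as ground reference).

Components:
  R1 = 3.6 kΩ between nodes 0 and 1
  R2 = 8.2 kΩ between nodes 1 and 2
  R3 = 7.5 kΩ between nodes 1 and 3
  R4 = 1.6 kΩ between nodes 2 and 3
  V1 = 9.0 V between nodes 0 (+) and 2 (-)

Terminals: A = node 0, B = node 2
Nodal analysis, taking node 2 as the 0 V reference.
Source V1 fixes V_0 = 9 V.
KCL at each unknown node (sum of currents leaving = 0; resistances in Ω):
  Node 1: (V_1 - 9)/3600 + (V_1 - 0)/8200 + (V_1 - V_3)/7500 = 0
  Node 3: (V_3 - V_1)/7500 + (V_3 - 0)/1600 = 0
Collecting terms (coefficients in siemens):
  0.0005331·V_1 - 0.0001333·V_3 = 0.0025
  0.0007583·V_3 - 0.0001333·V_1 = 0
Determinant D = (0.0005331)(0.0007583) - (-0.0001333)(-0.0001333) = 0.0000003865
V_1 = [(0.0025)(0.0007583) - (-0.0001333)(0)]/D = 4.906 V
V_3 = [(0.0005331)(0) - (0.0025)(-0.0001333)]/D = 0.8625 V
The requested potential is V_3 = 0.8625 V.

Final answer: V_3 = 0.8625 V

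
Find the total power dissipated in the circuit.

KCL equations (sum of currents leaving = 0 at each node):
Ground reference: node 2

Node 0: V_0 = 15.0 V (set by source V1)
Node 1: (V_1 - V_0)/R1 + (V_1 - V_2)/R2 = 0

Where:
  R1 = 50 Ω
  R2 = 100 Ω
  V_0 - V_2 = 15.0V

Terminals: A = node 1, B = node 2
Nodal analysis, taking node 2 as the 0 V reference.
Source V1 fixes V_0 = 15 V.
KCL at each unknown node (sum of currents leaving = 0; resistances in Ω):
  Node 1: (V_1 - 15)/50 + (V_1 - 0)/100 = 0
Collecting terms: 0.03 × V_1 = 0.3  =>  V_1 = 10 V
Power in each resistor, P = (ΔV)²/R:
  P_R1 = (15 - 10)²/50 = 0.5 W
  P_R2 = (10 - 0)²/100 = 1 W
P_total = P_R1 + P_R2 = 1.5 W

Final answer: 1.5 W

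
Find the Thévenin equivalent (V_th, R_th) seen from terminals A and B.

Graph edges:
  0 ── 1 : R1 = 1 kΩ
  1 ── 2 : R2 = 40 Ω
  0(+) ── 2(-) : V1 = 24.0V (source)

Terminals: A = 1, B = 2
Step 1 — V_th is the open-circuit voltage V_A - V_B (nothing connected across the terminals).
Nodal analysis, taking node 2 as the 0 V reference.
Source V1 fixes V_0 = 24 V.
KCL at each unknown node (sum of currents leaving = 0; resistances in Ω):
  Node 1: (V_1 - 24)/1000 + (V_1 - 0)/40 = 0
Collecting terms: 0.026 × V_1 = 0.024  =>  V_1 = 0.9231 V
V_th = V_1 - V_2 = 0.9231 - 0 = 0.9231 V
Step 2 — R_th: zero the source — replace V1 by a short circuit (node 2 merges into node 0) — and find the resistance seen between A (node 1) and B (node 0).
Reduce the network between node 1 (A) and node 0 (B) by series/parallel combination:
  Rp1 = R1 ‖ R2 (parallel, both between nodes 0 and 1) = 1/(1/1000 + 1/40) = 38.46 Ω
R_th = 38.46 Ω

Final answer: V_th = 0.9231 V, R_th = 38.46 Ω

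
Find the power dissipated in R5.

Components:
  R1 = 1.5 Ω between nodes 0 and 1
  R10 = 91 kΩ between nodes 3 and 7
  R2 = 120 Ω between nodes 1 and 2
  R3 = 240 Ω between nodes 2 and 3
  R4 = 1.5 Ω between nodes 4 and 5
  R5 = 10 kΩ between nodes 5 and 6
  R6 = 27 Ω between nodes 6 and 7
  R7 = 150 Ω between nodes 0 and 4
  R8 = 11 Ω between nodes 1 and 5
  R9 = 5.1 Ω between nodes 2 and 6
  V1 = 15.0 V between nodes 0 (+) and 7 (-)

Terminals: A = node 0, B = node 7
Nodal analysis, taking node 7 as the 0 V reference.
Source V1 fixes V_0 = 15 V.
KCL at each unknown node (sum of currents leaving = 0; resistances in Ω):
  Node 1: (V_1 - 15)/1.5 + (V_1 - V_2)/120 + (V_1 - V_5)/11 = 0
  Node 2: (V_2 - V_1)/120 + (V_2 - V_3)/240 + (V_2 - V_6)/5.1 = 0
  Node 3: (V_3 - V_2)/240 + (V_3 - 0)/91000 = 0
  Node 4: (V_4 - V_5)/1.5 + (V_4 - 15)/150 = 0
  Node 5: (V_5 - V_4)/1.5 + (V_5 - V_6)/10000 + (V_5 - V_1)/11 = 0
  Node 6: (V_6 - V_5)/10000 + (V_6 - 0)/27 + (V_6 - V_2)/5.1 = 0
Collecting terms (coefficients in siemens):
  0.7659·V_1 - 0.008333·V_2 - 0.09091·V_5 = 10
  0.2086·V_2 - 0.008333·V_1 - 0.004167·V_3 - 0.1961·V_6 = 0
  0.004178·V_3 - 0.004167·V_2 = 0
  0.6733·V_4 - 0.6667·V_5 = 0.1
  0.7577·V_5 - 0.09091·V_1 - 0.6667·V_4 - 0.0001·V_6 = 0
  0.2332·V_6 - 0.1961·V_2 - 0.0001·V_5 = 0
Solving these 6 simultaneous equations (Gaussian elimination) gives:
  V_1 = 14.85 V, V_2 = 3.16 V, V_3 = 3.152 V, V_4 = 14.85 V
  V_5 = 14.85 V, V_6 = 2.663 V
I_R5 = (V_5 - V_6)/R5 = (14.85 - 2.663)/10000 = 0.001219 A
P_R5 = I_R5² × R5 = (0.001219)² × 10000 = 0.01485 W

Final answer: 0.01485 W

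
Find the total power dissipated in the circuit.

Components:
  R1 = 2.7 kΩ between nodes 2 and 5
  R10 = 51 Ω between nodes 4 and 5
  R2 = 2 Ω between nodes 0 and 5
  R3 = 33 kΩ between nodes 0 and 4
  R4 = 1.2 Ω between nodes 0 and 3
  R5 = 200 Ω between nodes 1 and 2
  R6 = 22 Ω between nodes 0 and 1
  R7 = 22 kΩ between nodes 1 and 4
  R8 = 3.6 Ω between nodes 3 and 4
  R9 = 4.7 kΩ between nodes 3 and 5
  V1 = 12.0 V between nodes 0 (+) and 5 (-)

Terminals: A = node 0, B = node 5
Nodal analysis, taking node 5 as the 0 V reference.
Source V1 fixes V_0 = 12 V.
KCL at each unknown node (sum of currents leaving = 0; resistances in Ω):
  Node 1: (V_1 - V_2)/200 + (V_1 - 12)/22 + (V_1 - V_4)/22000 = 0
  Node 2: (V_2 - 0)/2700 + (V_2 - V_1)/200 = 0
  Node 3: (V_3 - 12)/1.2 + (V_3 - V_4)/3.6 + (V_3 - 0)/4700 = 0
  Node 4: (V_4 - 12)/33000 + (V_4 - V_1)/22000 + (V_4 - V_3)/3.6 + (V_4 - 0)/51 = 0
Collecting terms (coefficients in siemens):
  0.0505·V_1 - 0.005·V_2 - 0.00004545·V_4 = 0.5455
  0.00537·V_2 - 0.005·V_1 = 0
  1.111·V_3 - 0.2778·V_4 = 10
  0.2975·V_4 - 0.00004545·V_1 - 0.2778·V_3 = 0.0003636
Solving these 4 simultaneous equations (Gaussian elimination) gives:
  V_1 = 11.91 V, V_2 = 11.09 V, V_3 = 11.74 V, V_4 = 10.97 V
Power in each resistor, P = (ΔV)²/R:
  P_R1 = (11.09 - 0)²/2700 = 0.04553 W
  P_R2 = (12 - 0)²/2 = 72 W
  P_R3 = (12 - 10.97)²/33000 = 0.00003244 W
  P_R4 = (12 - 11.74)²/1.2 = 0.05673 W
  P_R5 = (11.91 - 11.09)²/200 = 0.003373 W
  P_R6 = (12 - 11.91)²/22 = 0.0003788 W
  P_R7 = (11.91 - 10.97)²/22000 = 0.00004045 W
  P_R8 = (11.74 - 10.97)²/3.6 = 0.1663 W
  P_R9 = (11.74 - 0)²/4700 = 0.02932 W
  P_R10 = (10.97 - 0)²/51 = 2.358 W
P_total = P_R1 + P_R2 + P_R3 + P_R4 + P_R5 + P_R6 + P_R7 + P_R8 + P_R9 + P_R10 = 74.66 W

Final answer: 74.66 W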